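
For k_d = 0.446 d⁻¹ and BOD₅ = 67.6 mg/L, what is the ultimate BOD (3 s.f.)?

L₀ ≈ 75.7 mg/L

BOD₅ = L₀(1 − e^(−5k_d)) ⇒ L₀ = BOD₅ / (1 − e^(−5×0.446))
= 67.6 / (1 − 0.1075) = 67.6 / 0.8925 = 75.74 mg/L.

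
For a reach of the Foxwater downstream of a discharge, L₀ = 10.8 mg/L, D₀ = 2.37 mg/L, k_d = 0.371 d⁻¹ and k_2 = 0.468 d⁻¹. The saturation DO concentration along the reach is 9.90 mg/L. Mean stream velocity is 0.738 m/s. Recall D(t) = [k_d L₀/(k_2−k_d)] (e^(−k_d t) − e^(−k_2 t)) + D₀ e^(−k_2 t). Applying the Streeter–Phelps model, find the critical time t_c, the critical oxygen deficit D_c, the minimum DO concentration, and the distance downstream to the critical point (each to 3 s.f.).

With k_2/k_d = 1.261 and 1 − D₀(k_2−k_d)/(k_d L₀) = 0.9426,
t_c = ln(1.261 × 0.9426) / (0.468 − 0.371) = ln(1.189) / 0.09700 = 0.1732/0.09700 = 1.785 d.
L(t_c) = L₀ e^(−k_d t_c) = 10.8 × 0.5156 = 5.569 mg/L, and at the critical point k_2 D_c = k_d L, so D_c = (0.371/0.468) × 5.569 = 4.415 mg/L.
Minimum DO = C_s − D_c = 9.90 − 4.415 = 5.485 mg/L.
x_c = v t_c = 0.738 m/s × 1.785 d × 86400 s/d = 113800 m ≈ 114 km.

t_c ≈ 1.79 d; D_c ≈ 4.41 mg/L; min DO ≈ 5.49 mg/L; x_c ≈ 114 km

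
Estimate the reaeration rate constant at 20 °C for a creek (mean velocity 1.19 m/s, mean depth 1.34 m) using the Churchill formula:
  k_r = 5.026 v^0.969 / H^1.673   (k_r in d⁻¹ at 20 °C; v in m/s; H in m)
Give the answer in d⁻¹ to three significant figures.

k_r = 5.026 × 1.19^0.969 / 1.34^1.673 = 5.026 × 1.184 / 1.632 = 3.646 d⁻¹.

k_r ≈ 3.65 d⁻¹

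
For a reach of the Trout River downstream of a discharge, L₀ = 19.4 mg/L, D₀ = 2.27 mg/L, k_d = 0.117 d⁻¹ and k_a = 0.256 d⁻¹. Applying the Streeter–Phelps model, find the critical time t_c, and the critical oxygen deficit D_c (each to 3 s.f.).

With k_a/k_d = 2.188 and 1 − D₀(k_a−k_d)/(k_d L₀) = 0.8610,
t_c = ln(2.188 × 0.8610) / (0.256 − 0.117) = ln(1.884) / 0.1390 = 0.6333/0.1390 = 4.556 d.
L(t_c) = L₀ e^(−k_d t_c) = 19.4 × 0.5868 = 11.38 mg/L, and at the critical point k_a D_c = k_d L, so D_c = (0.117/0.256) × 11.38 = 5.203 mg/L.

t_c ≈ 4.56 d; D_c ≈ 5.20 mg/L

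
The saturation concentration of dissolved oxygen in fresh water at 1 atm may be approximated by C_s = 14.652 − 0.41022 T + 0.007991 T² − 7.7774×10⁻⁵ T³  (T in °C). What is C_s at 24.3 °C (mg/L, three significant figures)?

C_s = 14.652 − 0.41022×24.3 + 0.007991×24.3² − 7.7774×10⁻⁵×24.3³ = 8.286 mg/L.

C_s ≈ 8.29 mg/L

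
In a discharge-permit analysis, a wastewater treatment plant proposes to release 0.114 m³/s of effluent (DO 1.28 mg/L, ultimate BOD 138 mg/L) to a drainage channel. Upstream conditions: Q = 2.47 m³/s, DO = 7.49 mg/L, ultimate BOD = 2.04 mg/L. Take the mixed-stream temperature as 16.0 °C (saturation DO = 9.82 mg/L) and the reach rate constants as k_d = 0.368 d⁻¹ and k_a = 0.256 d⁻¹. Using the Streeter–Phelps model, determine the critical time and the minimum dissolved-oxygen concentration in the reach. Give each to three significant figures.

t_c ≈ 2.40 d; minimum DO ≈ 5.04 mg/L

Mixed DO = (2.47×7.49 + 0.114×1.28)/(2.47+0.114) = 18.65/2.584 = 7.216 mg/L.
Mixed L₀ = (2.47×2.04 + 0.114×138)/(2.584) = 20.77/2.584 = 8.038 mg/L.
Initial deficit D₀ = C_s − DO₀ = 9.82 − 7.216 = 2.604 mg/L.
t_c = (1/-0.1120) ln[(0.256/0.368)(1 − 2.604×-0.1120/(0.368×8.038))] = -8.929 × ln(0.7642) = 2.401 d.
D_c = (0.368/0.256) × 8.038 × e^(−0.368×2.401) = 1.438 × 8.038 × 0.4134 = 4.776 mg/L.
Minimum DO = 9.82 − 4.776 = 5.044 mg/L.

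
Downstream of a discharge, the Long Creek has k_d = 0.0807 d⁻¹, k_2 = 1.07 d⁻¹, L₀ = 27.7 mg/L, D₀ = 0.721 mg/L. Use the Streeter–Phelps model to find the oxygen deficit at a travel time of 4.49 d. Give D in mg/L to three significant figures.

k_d L₀/(k_2−k_d) = 0.0807×27.7/(1.07−0.0807) = 2.235/0.9893 = 2.260 mg/L.
e^(−k_d t) = e^(−0.0807×4.490) = 0.6960; e^(−k_2 t) = e^(−1.07×4.490) = 0.008194.
D = 2.260 × (0.6960 − 0.008194) + 0.721 × 0.008194 = 1.554 + 0.005908 = 1.560 mg/L.

D ≈ 1.56 mg/L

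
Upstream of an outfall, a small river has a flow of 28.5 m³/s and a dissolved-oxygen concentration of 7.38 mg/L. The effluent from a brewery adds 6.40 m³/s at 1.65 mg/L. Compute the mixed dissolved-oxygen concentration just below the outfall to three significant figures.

6.33 mg/L

Flow-weighted mixing: C = (Q_r C_r + Q_w C_w)/(Q_r + Q_w)
= (28.5×7.38 + 6.40×1.65)/(28.5 + 6.40) = 220.9/34.90 = 6.329 mg/L.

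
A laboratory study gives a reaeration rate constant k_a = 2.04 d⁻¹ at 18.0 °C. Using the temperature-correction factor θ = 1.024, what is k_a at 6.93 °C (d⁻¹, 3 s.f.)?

k_a(T₂) = k_a(T₁) · θ^(T₂−T₁) = 2.04 × 1.024^(6.93−18.0)
= 2.04 × 1.024^-11.1 = 2.04 × 0.7691 = 1.569 d⁻¹.

k_a ≈ 1.57 d⁻¹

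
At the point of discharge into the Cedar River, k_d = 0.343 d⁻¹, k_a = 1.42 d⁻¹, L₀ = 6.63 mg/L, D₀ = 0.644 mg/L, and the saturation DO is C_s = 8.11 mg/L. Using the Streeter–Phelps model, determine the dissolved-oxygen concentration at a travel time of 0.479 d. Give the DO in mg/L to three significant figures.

k_d L₀/(k_a−k_d) = 0.343×6.63/(1.42−0.343) = 2.274/1.077 = 2.112 mg/L.
e^(−k_d t) = e^(−0.343×0.4790) = 0.8485; e^(−k_a t) = e^(−1.42×0.4790) = 0.5065.
D = 2.112 × (0.8485 − 0.5065) + 0.644 × 0.5065 = 0.7221 + 0.3262 = 1.048 mg/L.
DO = C_s − D = 8.11 − 1.048 = 7.062 mg/L.

DO ≈ 7.06 mg/L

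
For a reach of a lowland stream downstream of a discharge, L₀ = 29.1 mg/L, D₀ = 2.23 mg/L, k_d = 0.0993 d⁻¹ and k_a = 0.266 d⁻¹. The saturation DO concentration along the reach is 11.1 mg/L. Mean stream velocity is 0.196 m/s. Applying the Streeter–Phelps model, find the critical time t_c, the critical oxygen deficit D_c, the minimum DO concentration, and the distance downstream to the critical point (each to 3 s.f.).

t_c ≈ 5.08 d; D_c ≈ 6.56 mg/L; min DO ≈ 4.54 mg/L; x_c ≈ 86.1 km

t_c = [1/(k_a−k_d)] ln[(k_a/k_d)(1 − D₀(k_a−k_d)/(k_d L₀))]
= [1/(0.266−0.0993)] ln[(0.266/0.0993)(1 − 2.23×0.1667/(0.0993×29.1))]
= (1/0.1667) ln[2.679 × 0.8714] = 5.999 × ln(2.334) = 5.999 × 0.8476 = 5.085 d.
D_c = (k_d/k_a) L₀ e^(−k_d t_c) = (0.0993/0.266) × 29.1 × e^(−0.0993×5.085) = 0.3733 × 29.1 × 0.6036 = 6.557 mg/L.
Minimum DO = C_s − D_c = 11.1 − 6.557 = 4.543 mg/L.
x_c = v t_c = 0.196 m/s × 5.085 d × 86400 s/d = 86110 m ≈ 86.1 km.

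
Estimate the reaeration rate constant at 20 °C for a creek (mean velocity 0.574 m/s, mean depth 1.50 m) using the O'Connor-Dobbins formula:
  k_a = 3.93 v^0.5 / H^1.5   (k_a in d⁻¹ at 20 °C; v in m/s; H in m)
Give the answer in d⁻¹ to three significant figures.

k_a ≈ 1.62 d⁻¹

k_a = 3.93 × 0.574^0.5 / 1.50^1.5 = 3.93 × 0.7576 / 1.837 = 1.621 d⁻¹.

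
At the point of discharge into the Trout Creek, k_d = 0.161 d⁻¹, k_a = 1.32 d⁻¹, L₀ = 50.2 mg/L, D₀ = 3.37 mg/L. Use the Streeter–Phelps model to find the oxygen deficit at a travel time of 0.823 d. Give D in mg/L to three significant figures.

D ≈ 4.89 mg/L

k_d L₀/(k_a−k_d) = 0.161×50.2/(1.32−0.161) = 8.082/1.159 = 6.973 mg/L.
e^(−k_d t) = e^(−0.161×0.8230) = 0.8759; e^(−k_a t) = e^(−1.32×0.8230) = 0.3374.
D = 6.973 × (0.8759 − 0.3374) + 3.37 × 0.3374 = 3.755 + 1.137 = 4.892 mg/L.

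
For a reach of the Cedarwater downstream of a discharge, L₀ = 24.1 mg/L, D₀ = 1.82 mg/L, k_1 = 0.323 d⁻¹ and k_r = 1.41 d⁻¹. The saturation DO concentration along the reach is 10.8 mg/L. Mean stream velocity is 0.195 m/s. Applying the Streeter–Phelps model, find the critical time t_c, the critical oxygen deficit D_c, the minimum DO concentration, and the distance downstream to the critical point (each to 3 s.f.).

With k_r/k_1 = 4.365 and 1 − D₀(k_r−k_1)/(k_1 L₀) = 0.7459,
t_c = ln(4.365 × 0.7459) / (1.41 − 0.323) = ln(3.256) / 1.087 = 1.180/1.087 = 1.086 d.
L(t_c) = L₀ e^(−k_1 t_c) = 24.1 × 0.7041 = 16.97 mg/L, and at the critical point k_r D_c = k_1 L, so D_c = (0.323/1.41) × 16.97 = 3.887 mg/L.
Minimum DO = C_s − D_c = 10.8 − 3.887 = 6.913 mg/L.
x_c = v t_c = 0.195 m/s × 1.086 d × 86400 s/d = 18300 m ≈ 18.3 km.

t_c ≈ 1.09 d; D_c ≈ 3.89 mg/L; min DO ≈ 6.91 mg/L; x_c ≈ 18.3 km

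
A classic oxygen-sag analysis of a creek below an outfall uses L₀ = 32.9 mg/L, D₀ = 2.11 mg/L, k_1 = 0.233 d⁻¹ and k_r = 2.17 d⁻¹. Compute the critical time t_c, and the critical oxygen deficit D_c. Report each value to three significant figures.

At the critical point dD/dt = 0, so k_1 L₀ e^(−k_1 t) = k_r D. Substituting D(t) from the Streeter–Phelps equation and solving for t gives
t_c = ln[(k_r/k_1)(1 − D₀(k_r−k_1)/(k_1 L₀))] / (k_r−k_1).
Here k_r−k_1 = 1.937 d⁻¹ and 1 − D₀(k_r−k_1)/(k_1 L₀) = 1 − 2.11×1.937/(0.233×32.9) = 0.4668, so
t_c = ln(9.313 × 0.4668) / 1.937 = 1.470 / 1.937 = 0.7587 d.
L(t_c) = L₀ e^(−k_1 t_c) = 32.9 × 0.8380 = 27.57 mg/L, and at the critical point k_r D_c = k_1 L, so D_c = (0.233/2.17) × 27.57 = 2.960 mg/L.

t_c ≈ 0.759 d; D_c ≈ 2.96 mg/L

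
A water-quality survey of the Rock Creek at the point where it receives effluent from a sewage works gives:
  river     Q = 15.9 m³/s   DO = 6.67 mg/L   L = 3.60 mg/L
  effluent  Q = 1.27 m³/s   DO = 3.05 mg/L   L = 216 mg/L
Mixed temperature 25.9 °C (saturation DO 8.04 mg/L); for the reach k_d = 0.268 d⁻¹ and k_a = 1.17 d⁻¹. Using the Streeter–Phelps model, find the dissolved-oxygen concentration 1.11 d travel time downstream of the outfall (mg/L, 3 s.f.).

DO ≈ 4.90 mg/L

Mixed DO = (15.9×6.67 + 1.27×3.05)/(15.9+1.27) = 109.9/17.17 = 6.402 mg/L.
Mixed L₀ = (15.9×3.60 + 1.27×216)/(17.17) = 331.6/17.17 = 19.31 mg/L.
Initial deficit D₀ = C_s − DO₀ = 8.04 − 6.402 = 1.638 mg/L.
D(1.11) = [0.268×19.31/(1.17−0.268)](e^(−0.268×1.11) − e^(−1.17×1.11)) + 1.638 e^(−1.17×1.11)
= 5.737 × (0.7427 − 0.2729) + 1.638 × 0.2729 = 3.142 mg/L.
DO = 8.04 − 3.142 = 4.898 mg/L.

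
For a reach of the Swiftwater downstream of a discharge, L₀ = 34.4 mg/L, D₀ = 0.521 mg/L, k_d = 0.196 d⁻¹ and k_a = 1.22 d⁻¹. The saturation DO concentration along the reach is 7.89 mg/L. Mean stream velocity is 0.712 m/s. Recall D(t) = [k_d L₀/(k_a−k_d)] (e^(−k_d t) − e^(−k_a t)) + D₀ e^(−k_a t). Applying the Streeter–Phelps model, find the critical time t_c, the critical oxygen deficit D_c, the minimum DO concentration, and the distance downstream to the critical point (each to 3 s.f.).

t_c ≈ 1.71 d; D_c ≈ 3.96 mg/L; min DO ≈ 3.93 mg/L; x_c ≈ 105 km

t_c = [1/(k_a−k_d)] ln[(k_a/k_d)(1 − D₀(k_a−k_d)/(k_d L₀))]
= [1/(1.22−0.196)] ln[(1.22/0.196)(1 − 0.521×1.024/(0.196×34.4))]
= (1/1.024) ln[6.224 × 0.9209] = 0.9766 × ln(5.732) = 0.9766 × 1.746 = 1.705 d.
L(t_c) = L₀ e^(−k_d t_c) = 34.4 × 0.7159 = 24.63 mg/L, and at the critical point k_a D_c = k_d L, so D_c = (0.196/1.22) × 24.63 = 3.956 mg/L.
Minimum DO = C_s − D_c = 7.89 − 3.956 = 3.934 mg/L.
x_c = v t_c = 0.712 m/s × 1.705 d × 86400 s/d = 104900 m ≈ 105 km.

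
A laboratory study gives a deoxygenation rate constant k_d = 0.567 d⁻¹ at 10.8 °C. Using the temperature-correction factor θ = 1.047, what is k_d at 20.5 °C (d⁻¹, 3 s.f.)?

k_d(T₂) = k_d(T₁) · θ^(T₂−T₁) = 0.567 × 1.047^(20.5−10.8)
= 0.567 × 1.047^9.70 = 0.567 × 1.561 = 0.8852 d⁻¹.

k_d ≈ 0.885 d⁻¹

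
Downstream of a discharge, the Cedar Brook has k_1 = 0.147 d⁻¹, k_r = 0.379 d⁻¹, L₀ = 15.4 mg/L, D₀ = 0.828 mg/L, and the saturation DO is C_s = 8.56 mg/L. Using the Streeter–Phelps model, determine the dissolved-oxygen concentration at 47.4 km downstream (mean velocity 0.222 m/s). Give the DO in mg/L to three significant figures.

Travel time t = x/v = 47.4 km / (0.222 m/s) = 47400 m / 0.222 m/s = 213500 s = 2.471 d.
k_1 L₀/(k_r−k_1) = 0.147×15.4/(0.379−0.147) = 2.264/0.2320 = 9.758 mg/L.
e^(−k_1 t) = e^(−0.147×2.471) = 0.6954; e^(−k_r t) = e^(−0.379×2.471) = 0.3920.
D = 9.758 × (0.6954 − 0.3920) + 0.828 × 0.3920 = 2.961 + 0.3245 = 3.285 mg/L.
DO = C_s − D = 8.56 − 3.285 = 5.275 mg/L.

DO ≈ 5.27 mg/L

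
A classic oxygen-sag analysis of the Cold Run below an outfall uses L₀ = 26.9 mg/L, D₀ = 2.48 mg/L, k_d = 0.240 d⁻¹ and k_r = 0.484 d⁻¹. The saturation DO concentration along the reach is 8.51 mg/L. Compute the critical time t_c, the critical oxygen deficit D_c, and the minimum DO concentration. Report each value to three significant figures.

At the critical point dD/dt = 0, so k_d L₀ e^(−k_d t) = k_r D. Substituting D(t) from the Streeter–Phelps equation and solving for t gives
t_c = ln[(k_r/k_d)(1 − D₀(k_r−k_d)/(k_d L₀))] / (k_r−k_d).
Here k_r−k_d = 0.2440 d⁻¹ and 1 − D₀(k_r−k_d)/(k_d L₀) = 1 − 2.48×0.2440/(0.240×26.9) = 0.9063, so
t_c = ln(2.017 × 0.9063) / 0.2440 = 0.6030 / 0.2440 = 2.471 d.
D_c = (k_d/k_r) L₀ e^(−k_d t_c) = (0.240/0.484) × 26.9 × e^(−0.240×2.471) = 0.4959 × 26.9 × 0.5526 = 7.371 mg/L.
Minimum DO = C_s − D_c = 8.51 − 7.371 = 1.139 mg/L.

t_c ≈ 2.47 d; D_c ≈ 7.37 mg/L; min DO ≈ 1.14 mg/L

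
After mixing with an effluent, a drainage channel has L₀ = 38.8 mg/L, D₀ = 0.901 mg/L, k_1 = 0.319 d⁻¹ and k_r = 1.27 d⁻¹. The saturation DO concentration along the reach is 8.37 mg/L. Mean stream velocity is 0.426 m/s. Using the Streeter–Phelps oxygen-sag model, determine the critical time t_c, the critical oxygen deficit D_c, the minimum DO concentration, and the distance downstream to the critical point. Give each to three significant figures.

t_c = [1/(k_r−k_1)] ln[(k_r/k_1)(1 − D₀(k_r−k_1)/(k_1 L₀))]
= [1/(1.27−0.319)] ln[(1.27/0.319)(1 − 0.901×0.9510/(0.319×38.8))]
= (1/0.9510) ln[3.981 × 0.9308] = 1.052 × ln(3.706) = 1.052 × 1.310 = 1.377 d.
L(t_c) = L₀ e^(−k_1 t_c) = 38.8 × 0.6444 = 25.00 mg/L, and at the critical point k_r D_c = k_1 L, so D_c = (0.319/1.27) × 25.00 = 6.281 mg/L.
Minimum DO = C_s − D_c = 8.37 − 6.281 = 2.089 mg/L.
x_c = v t_c = 0.426 m/s × 1.377 d × 86400 s/d = 50690 m ≈ 50.7 km.

t_c ≈ 1.38 d; D_c ≈ 6.28 mg/L; min DO ≈ 2.09 mg/L; x_c ≈ 50.7 km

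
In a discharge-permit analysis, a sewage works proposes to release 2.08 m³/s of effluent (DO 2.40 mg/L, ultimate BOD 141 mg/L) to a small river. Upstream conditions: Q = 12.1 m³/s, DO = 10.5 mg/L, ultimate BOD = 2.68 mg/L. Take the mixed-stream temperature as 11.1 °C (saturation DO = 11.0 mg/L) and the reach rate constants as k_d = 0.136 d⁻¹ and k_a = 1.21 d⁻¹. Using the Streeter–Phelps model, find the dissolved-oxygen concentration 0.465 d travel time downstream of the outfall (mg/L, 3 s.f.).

DO ≈ 8.96 mg/L

Mixed DO = (12.1×10.5 + 2.08×2.40)/(12.1+2.08) = 132.0/14.18 = 9.312 mg/L.
Mixed L₀ = (12.1×2.68 + 2.08×141)/(14.18) = 325.7/14.18 = 22.97 mg/L.
Initial deficit D₀ = C_s − DO₀ = 11.0 − 9.312 = 1.688 mg/L.
D(0.465) = [0.136×22.97/(1.21−0.136)](e^(−0.136×0.465) − e^(−1.21×0.465)) + 1.688 e^(−1.21×0.465)
= 2.909 × (0.9387 − 0.5697) + 1.688 × 0.5697 = 2.035 mg/L.
DO = 11.0 − 2.035 = 8.965 mg/L.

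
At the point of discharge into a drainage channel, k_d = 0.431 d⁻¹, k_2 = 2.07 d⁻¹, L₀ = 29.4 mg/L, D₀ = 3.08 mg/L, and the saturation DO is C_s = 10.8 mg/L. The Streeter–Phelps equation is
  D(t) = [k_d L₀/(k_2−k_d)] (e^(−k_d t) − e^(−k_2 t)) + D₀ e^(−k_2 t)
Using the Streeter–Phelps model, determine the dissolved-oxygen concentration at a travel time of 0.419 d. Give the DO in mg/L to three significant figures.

DO ≈ 6.30 mg/L

k_d L₀/(k_2−k_d) = 0.431×29.4/(2.07−0.431) = 12.67/1.639 = 7.731 mg/L.
e^(−k_d t) = e^(−0.431×0.4190) = 0.8348; e^(−k_2 t) = e^(−2.07×0.4190) = 0.4201.
D = 7.731 × (0.8348 − 0.4201) + 3.08 × 0.4201 = 3.206 + 1.294 = 4.500 mg/L.
DO = C_s − D = 10.8 − 4.500 = 6.300 mg/L.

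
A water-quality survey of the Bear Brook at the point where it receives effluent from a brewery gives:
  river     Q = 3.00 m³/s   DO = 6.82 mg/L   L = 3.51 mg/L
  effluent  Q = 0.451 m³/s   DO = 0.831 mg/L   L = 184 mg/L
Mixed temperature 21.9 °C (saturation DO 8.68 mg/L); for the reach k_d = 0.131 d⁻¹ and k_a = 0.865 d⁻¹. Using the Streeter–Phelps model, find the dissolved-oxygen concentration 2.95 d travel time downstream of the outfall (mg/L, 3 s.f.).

DO ≈ 5.56 mg/L

Mixed DO = (3.00×6.82 + 0.451×0.831)/(3.00+0.451) = 20.83/3.451 = 6.037 mg/L.
Mixed L₀ = (3.00×3.51 + 0.451×184)/(3.451) = 93.51/3.451 = 27.10 mg/L.
Initial deficit D₀ = C_s − DO₀ = 8.68 − 6.037 = 2.643 mg/L.
D(2.95) = [0.131×27.10/(0.865−0.131)](e^(−0.131×2.95) − e^(−0.865×2.95)) + 2.643 e^(−0.865×2.95)
= 4.836 × (0.6795 − 0.07795) + 2.643 × 0.07795 = 3.115 mg/L.
DO = 8.68 − 3.115 = 5.565 mg/L.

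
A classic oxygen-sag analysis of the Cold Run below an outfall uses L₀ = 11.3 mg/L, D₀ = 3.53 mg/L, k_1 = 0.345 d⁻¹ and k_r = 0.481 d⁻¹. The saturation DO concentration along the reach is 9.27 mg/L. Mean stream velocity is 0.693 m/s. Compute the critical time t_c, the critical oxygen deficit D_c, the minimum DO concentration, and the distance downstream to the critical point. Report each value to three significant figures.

t_c = [1/(k_r−k_1)] ln[(k_r/k_1)(1 − D₀(k_r−k_1)/(k_1 L₀))]
= [1/(0.481−0.345)] ln[(0.481/0.345)(1 − 3.53×0.1360/(0.345×11.3))]
= (1/0.1360) ln[1.394 × 0.8769] = 7.353 × ln(1.223) = 7.353 × 0.2009 = 1.477 d.
L(t_c) = L₀ e^(−k_1 t_c) = 11.3 × 0.6007 = 6.788 mg/L, and at the critical point k_r D_c = k_1 L, so D_c = (0.345/0.481) × 6.788 = 4.869 mg/L.
Minimum DO = C_s − D_c = 9.27 − 4.869 = 4.401 mg/L.
x_c = v t_c = 0.693 m/s × 1.477 d × 86400 s/d = 88450 m ≈ 88.5 km.

t_c ≈ 1.48 d; D_c ≈ 4.87 mg/L; min DO ≈ 4.40 mg/L; x_c ≈ 88.5 km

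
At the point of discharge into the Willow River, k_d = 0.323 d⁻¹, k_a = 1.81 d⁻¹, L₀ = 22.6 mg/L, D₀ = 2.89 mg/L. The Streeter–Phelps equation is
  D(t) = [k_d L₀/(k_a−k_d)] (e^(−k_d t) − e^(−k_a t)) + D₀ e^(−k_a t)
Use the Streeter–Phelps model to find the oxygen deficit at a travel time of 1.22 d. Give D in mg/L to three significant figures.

D ≈ 3.09 mg/L

k_d L₀/(k_a−k_d) = 0.323×22.6/(1.81−0.323) = 7.300/1.487 = 4.909 mg/L.
e^(−k_d t) = e^(−0.323×1.220) = 0.6743; e^(−k_a t) = e^(−1.81×1.220) = 0.1099.
D = 4.909 × (0.6743 − 0.1099) + 2.89 × 0.1099 = 2.771 + 0.3176 = 3.088 mg/L.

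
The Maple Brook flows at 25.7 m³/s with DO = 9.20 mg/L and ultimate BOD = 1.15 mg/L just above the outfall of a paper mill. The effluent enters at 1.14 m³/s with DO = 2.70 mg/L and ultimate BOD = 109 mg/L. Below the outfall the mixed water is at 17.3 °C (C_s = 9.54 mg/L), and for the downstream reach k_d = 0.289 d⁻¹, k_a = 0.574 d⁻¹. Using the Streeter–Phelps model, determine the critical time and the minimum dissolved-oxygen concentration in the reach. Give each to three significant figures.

t_c ≈ 2.01 d; minimum DO ≈ 7.93 mg/L

Mixed DO = (25.7×9.20 + 1.14×2.70)/(25.7+1.14) = 239.5/26.84 = 8.924 mg/L.
Mixed L₀ = (25.7×1.15 + 1.14×109)/(26.84) = 153.8/26.84 = 5.731 mg/L.
Initial deficit D₀ = C_s − DO₀ = 9.54 − 8.924 = 0.6161 mg/L.
t_c = (1/0.2850) ln[(0.574/0.289)(1 − 0.6161×0.2850/(0.289×5.731))] = 3.509 × ln(1.776) = 2.015 d.
D_c = (0.289/0.574) × 5.731 × e^(−0.289×2.015) = 0.5035 × 5.731 × 0.5587 = 1.612 mg/L.
Minimum DO = 9.54 − 1.612 = 7.928 mg/L.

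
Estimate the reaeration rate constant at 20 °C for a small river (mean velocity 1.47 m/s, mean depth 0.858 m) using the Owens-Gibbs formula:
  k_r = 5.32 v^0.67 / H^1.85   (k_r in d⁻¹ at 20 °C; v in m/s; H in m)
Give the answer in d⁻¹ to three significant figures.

k_r = 5.32 × 1.47^0.67 / 0.858^1.85 = 5.32 × 1.295 / 0.7533 = 9.142 d⁻¹.

k_r ≈ 9.14 d⁻¹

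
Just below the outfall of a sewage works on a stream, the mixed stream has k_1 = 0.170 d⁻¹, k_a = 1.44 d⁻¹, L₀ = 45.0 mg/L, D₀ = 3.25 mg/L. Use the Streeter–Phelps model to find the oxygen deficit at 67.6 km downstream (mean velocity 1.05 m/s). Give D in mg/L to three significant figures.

D ≈ 4.36 mg/L

Travel time t = x/v = 67.6 km / (1.05 m/s) = 67600 m / 1.05 m/s = 64380 s = 0.7451 d.
k_1 L₀/(k_a−k_1) = 0.170×45.0/(1.44−0.170) = 7.650/1.270 = 6.024 mg/L.
e^(−k_1 t) = e^(−0.170×0.7451) = 0.8810; e^(−k_a t) = e^(−1.44×0.7451) = 0.3420.
D = 6.024 × (0.8810 − 0.3420) + 3.25 × 0.3420 = 3.247 + 1.111 = 4.358 mg/L.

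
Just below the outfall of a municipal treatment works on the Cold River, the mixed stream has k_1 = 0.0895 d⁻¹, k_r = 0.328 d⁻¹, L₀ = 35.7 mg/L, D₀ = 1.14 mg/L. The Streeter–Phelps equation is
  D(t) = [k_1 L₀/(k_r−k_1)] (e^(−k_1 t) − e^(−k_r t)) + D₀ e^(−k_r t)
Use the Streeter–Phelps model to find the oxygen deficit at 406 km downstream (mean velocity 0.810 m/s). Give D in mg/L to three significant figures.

Travel time t = x/v = 406 km / (0.810 m/s) = 406000 m / 0.810 m/s = 501200 s = 5.801 d.
k_1 L₀/(k_r−k_1) = 0.0895×35.7/(0.328−0.0895) = 3.195/0.2385 = 13.40 mg/L.
e^(−k_1 t) = e^(−0.0895×5.801) = 0.5950; e^(−k_r t) = e^(−0.328×5.801) = 0.1491.
D = 13.40 × (0.5950 − 0.1491) + 1.14 × 0.1491 = 5.973 + 0.1700 = 6.143 mg/L.

D ≈ 6.14 mg/L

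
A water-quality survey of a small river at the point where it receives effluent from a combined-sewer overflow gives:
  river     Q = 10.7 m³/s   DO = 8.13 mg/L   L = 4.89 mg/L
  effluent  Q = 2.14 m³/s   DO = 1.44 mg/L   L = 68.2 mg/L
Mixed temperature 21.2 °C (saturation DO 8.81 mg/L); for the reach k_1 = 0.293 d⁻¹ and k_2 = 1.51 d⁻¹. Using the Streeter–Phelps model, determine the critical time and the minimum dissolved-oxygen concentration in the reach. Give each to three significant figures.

t_c ≈ 0.806 d; minimum DO ≈ 6.44 mg/L

Mixed DO = (10.7×8.13 + 2.14×1.44)/(10.7+2.14) = 90.07/12.84 = 7.015 mg/L.
Mixed L₀ = (10.7×4.89 + 2.14×68.2)/(12.84) = 198.3/12.84 = 15.44 mg/L.
Initial deficit D₀ = C_s − DO₀ = 8.81 − 7.015 = 1.795 mg/L.
t_c = (1/1.217) ln[(1.51/0.293)(1 − 1.795×1.217/(0.293×15.44))] = 0.8217 × ln(2.665) = 0.8055 d.
D_c = (0.293/1.51) × 15.44 × e^(−0.293×0.8055) = 0.1940 × 15.44 × 0.7898 = 2.366 mg/L.
Minimum DO = 8.81 − 2.366 = 6.444 mg/L.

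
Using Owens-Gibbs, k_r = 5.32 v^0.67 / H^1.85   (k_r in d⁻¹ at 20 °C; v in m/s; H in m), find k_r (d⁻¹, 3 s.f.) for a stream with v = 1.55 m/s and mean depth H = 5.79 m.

k_r ≈ 0.277 d⁻¹

k_r = 5.32 × 1.55^0.67 / 5.79^1.85 = 5.32 × 1.341 / 25.76 = 0.2770 d⁻¹.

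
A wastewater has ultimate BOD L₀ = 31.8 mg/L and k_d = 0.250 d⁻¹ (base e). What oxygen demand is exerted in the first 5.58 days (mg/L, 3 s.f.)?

y_t = L₀(1 − e^(−k_d t)) = 31.8 × (1 − e^(−0.250×5.58))
= 31.8 × (1 − 0.2478) = 31.8 × 0.7522 = 23.92 mg/L.

y ≈ 23.9 mg/L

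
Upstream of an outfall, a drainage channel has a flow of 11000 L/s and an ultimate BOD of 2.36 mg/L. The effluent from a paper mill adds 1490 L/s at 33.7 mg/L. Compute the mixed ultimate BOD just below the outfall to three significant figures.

Flow-weighted mixing: C = (Q_r C_r + Q_w C_w)/(Q_r + Q_w)
= (11000×2.36 + 1490×33.7)/(11000 + 1490) = 76170/12490 = 6.099 mg/L.

6.10 mg/L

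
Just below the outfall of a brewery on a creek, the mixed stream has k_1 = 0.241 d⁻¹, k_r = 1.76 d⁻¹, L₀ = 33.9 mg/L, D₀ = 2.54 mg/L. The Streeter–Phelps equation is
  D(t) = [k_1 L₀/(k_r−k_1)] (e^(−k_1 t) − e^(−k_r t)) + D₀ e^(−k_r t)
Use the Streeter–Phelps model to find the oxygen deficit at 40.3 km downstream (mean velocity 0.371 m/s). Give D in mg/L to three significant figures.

D ≈ 3.66 mg/L

Travel time t = x/v = 40.3 km / (0.371 m/s) = 40300 m / 0.371 m/s = 108600 s = 1.257 d.
k_1 L₀/(k_r−k_1) = 0.241×33.9/(1.76−0.241) = 8.170/1.519 = 5.378 mg/L.
e^(−k_1 t) = e^(−0.241×1.257) = 0.7386; e^(−k_r t) = e^(−1.76×1.257) = 0.1094.
D = 5.378 × (0.7386 − 0.1094) + 2.54 × 0.1094 = 3.384 + 0.2779 = 3.662 mg/L.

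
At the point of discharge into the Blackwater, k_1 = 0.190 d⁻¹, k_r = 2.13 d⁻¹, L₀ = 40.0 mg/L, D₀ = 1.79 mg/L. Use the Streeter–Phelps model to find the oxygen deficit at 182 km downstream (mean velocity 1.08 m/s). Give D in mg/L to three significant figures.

D ≈ 2.67 mg/L

Travel time t = x/v = 182 km / (1.08 m/s) = 182000 m / 1.08 m/s = 168500 s = 1.950 d.
k_1 L₀/(k_r−k_1) = 0.190×40.0/(2.13−0.190) = 7.600/1.940 = 3.918 mg/L.
e^(−k_1 t) = e^(−0.190×1.950) = 0.6903; e^(−k_r t) = e^(−2.13×1.950) = 0.01569.
D = 3.918 × (0.6903 − 0.01569) + 1.79 × 0.01569 = 2.643 + 0.02809 = 2.671 mg/L.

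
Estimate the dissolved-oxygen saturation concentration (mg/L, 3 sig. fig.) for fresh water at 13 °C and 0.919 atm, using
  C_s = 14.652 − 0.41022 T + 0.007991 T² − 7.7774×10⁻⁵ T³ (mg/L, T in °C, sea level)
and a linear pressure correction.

C_s ≈ 9.65 mg/L

At sea level: C_s = 14.652 − 0.41022×13 + 0.007991×13² − 7.7774×10⁻⁵×13³ = 10.50 mg/L.
Pressure correction: C_s' = 10.50 × 0.919 = 9.648 mg/L.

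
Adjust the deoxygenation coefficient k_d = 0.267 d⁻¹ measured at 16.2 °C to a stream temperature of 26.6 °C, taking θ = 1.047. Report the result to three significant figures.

k_d ≈ 0.430 d⁻¹

k_d(T₂) = k_d(T₁) · θ^(T₂−T₁) = 0.267 × 1.047^(26.6−16.2)
= 0.267 × 1.047^10.4 = 0.267 × 1.612 = 0.4305 d⁻¹.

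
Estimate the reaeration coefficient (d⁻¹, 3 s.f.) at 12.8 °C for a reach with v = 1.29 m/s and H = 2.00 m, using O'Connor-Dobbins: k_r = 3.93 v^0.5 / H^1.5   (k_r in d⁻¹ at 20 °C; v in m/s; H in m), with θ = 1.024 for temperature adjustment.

k_r ≈ 1.33 d⁻¹

k_r(20) = 3.93 × 1.29^0.5 / 2.00^1.5 = 3.93 × 1.136 / 2.828 = 1.578 d⁻¹.
k_r(12.8) = 1.578 × 1.024^(12.8−20) = 1.578 × 0.8430 = 1.330 d⁻¹.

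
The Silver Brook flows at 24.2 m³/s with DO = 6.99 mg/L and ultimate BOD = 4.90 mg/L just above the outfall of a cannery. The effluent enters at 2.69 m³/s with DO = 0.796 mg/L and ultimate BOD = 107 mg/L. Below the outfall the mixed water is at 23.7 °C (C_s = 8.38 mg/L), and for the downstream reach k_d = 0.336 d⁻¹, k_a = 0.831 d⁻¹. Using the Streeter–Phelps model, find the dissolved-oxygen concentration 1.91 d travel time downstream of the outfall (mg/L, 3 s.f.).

DO ≈ 4.67 mg/L

Mixed DO = (24.2×6.99 + 2.69×0.796)/(24.2+2.69) = 171.3/26.89 = 6.370 mg/L.
Mixed L₀ = (24.2×4.90 + 2.69×107)/(26.89) = 406.4/26.89 = 15.11 mg/L.
Initial deficit D₀ = C_s − DO₀ = 8.38 − 6.370 = 2.010 mg/L.
D(1.91) = [0.336×15.11/(0.831−0.336)](e^(−0.336×1.91) − e^(−0.831×1.91)) + 2.010 e^(−0.831×1.91)
= 10.26 × (0.5264 − 0.2045) + 2.010 × 0.2045 = 3.713 mg/L.
DO = 8.38 − 3.713 = 4.667 mg/L.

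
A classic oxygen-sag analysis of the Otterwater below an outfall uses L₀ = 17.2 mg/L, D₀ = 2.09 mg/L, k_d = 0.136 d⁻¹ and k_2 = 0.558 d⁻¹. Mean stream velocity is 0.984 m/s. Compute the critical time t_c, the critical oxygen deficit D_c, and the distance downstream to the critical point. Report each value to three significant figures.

t_c ≈ 2.22 d; D_c ≈ 3.10 mg/L; x_c ≈ 189 km

t_c = [1/(k_2−k_d)] ln[(k_2/k_d)(1 − D₀(k_2−k_d)/(k_d L₀))]
= [1/(0.558−0.136)] ln[(0.558/0.136)(1 − 2.09×0.4220/(0.136×17.2))]
= (1/0.4220) ln[4.103 × 0.6230] = 2.370 × ln(2.556) = 2.370 × 0.9384 = 2.224 d.
L(t_c) = L₀ e^(−k_d t_c) = 17.2 × 0.7390 = 12.71 mg/L, and at the critical point k_2 D_c = k_d L, so D_c = (0.136/0.558) × 12.71 = 3.098 mg/L.
x_c = v t_c = 0.984 m/s × 2.224 d × 86400 s/d = 189100 m ≈ 189 km.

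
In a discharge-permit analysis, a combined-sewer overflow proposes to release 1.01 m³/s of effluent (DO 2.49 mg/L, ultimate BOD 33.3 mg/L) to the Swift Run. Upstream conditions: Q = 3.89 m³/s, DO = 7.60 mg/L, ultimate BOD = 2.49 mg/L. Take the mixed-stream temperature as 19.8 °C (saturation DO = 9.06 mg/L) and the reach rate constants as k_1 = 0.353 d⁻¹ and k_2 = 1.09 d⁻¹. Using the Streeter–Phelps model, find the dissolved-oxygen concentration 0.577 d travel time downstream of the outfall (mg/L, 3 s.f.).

Mixed DO = (3.89×7.60 + 1.01×2.49)/(3.89+1.01) = 32.08/4.900 = 6.547 mg/L.
Mixed L₀ = (3.89×2.49 + 1.01×33.3)/(4.900) = 43.32/4.900 = 8.841 mg/L.
Initial deficit D₀ = C_s − DO₀ = 9.06 − 6.547 = 2.513 mg/L.
D(0.577) = [0.353×8.841/(1.09−0.353)](e^(−0.353×0.577) − e^(−1.09×0.577)) + 2.513 e^(−1.09×0.577)
= 4.234 × (0.8157 − 0.5332) + 2.513 × 0.5332 = 2.536 mg/L.
DO = 9.06 − 2.536 = 6.524 mg/L.

DO ≈ 6.52 mg/L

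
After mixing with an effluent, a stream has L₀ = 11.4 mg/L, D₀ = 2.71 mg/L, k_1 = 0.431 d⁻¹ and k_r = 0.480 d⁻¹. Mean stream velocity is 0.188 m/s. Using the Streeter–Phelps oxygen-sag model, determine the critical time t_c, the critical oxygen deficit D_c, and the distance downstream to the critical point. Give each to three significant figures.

With k_r/k_1 = 1.114 and 1 − D₀(k_r−k_1)/(k_1 L₀) = 0.9730,
t_c = ln(1.114 × 0.9730) / (0.480 − 0.431) = ln(1.084) / 0.04900 = 0.08028/0.04900 = 1.638 d.
L(t_c) = L₀ e^(−k_1 t_c) = 11.4 × 0.4935 = 5.626 mg/L, and at the critical point k_r D_c = k_1 L, so D_c = (0.431/0.480) × 5.626 = 5.052 mg/L.
x_c = v t_c = 0.188 m/s × 1.638 d × 86400 s/d = 26610 m ≈ 26.6 km.

t_c ≈ 1.64 d; D_c ≈ 5.05 mg/L; x_c ≈ 26.6 km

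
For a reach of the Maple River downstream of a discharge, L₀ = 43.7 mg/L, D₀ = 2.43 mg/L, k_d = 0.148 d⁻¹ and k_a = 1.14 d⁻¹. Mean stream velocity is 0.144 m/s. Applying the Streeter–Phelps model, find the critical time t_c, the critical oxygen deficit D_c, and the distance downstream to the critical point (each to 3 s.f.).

t_c ≈ 1.59 d; D_c ≈ 4.49 mg/L; x_c ≈ 19.8 km

At the critical point dD/dt = 0, so k_d L₀ e^(−k_d t) = k_a D. Substituting D(t) from the Streeter–Phelps equation and solving for t gives
t_c = ln[(k_a/k_d)(1 − D₀(k_a−k_d)/(k_d L₀))] / (k_a−k_d).
Here k_a−k_d = 0.9920 d⁻¹ and 1 − D₀(k_a−k_d)/(k_d L₀) = 1 − 2.43×0.9920/(0.148×43.7) = 0.6273, so
t_c = ln(7.703 × 0.6273) / 0.9920 = 1.575 / 0.9920 = 1.588 d.
L(t_c) = L₀ e^(−k_d t_c) = 43.7 × 0.7906 = 34.55 mg/L, and at the critical point k_a D_c = k_d L, so D_c = (0.148/1.14) × 34.55 = 4.485 mg/L.
x_c = v t_c = 0.144 m/s × 1.588 d × 86400 s/d = 19760 m ≈ 19.8 km.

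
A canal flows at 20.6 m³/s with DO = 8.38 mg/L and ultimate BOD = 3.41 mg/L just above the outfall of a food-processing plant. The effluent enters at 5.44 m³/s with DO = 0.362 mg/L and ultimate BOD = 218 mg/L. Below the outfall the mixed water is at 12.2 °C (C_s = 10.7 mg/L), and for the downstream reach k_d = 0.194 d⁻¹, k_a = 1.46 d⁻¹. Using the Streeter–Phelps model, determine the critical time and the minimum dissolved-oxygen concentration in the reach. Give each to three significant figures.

Mixed DO = (20.6×8.38 + 5.44×0.362)/(20.6+5.44) = 174.6/26.04 = 6.705 mg/L.
Mixed L₀ = (20.6×3.41 + 5.44×218)/(26.04) = 1256/26.04 = 48.24 mg/L.
Initial deficit D₀ = C_s − DO₀ = 10.7 − 6.705 = 3.995 mg/L.
t_c = (1/1.266) ln[(1.46/0.194)(1 − 3.995×1.266/(0.194×48.24))] = 0.7899 × ln(3.459) = 0.9801 d.
D_c = (0.194/1.46) × 48.24 × e^(−0.194×0.9801) = 0.1329 × 48.24 × 0.8268 = 5.300 mg/L.
Minimum DO = 10.7 − 5.300 = 5.400 mg/L.

t_c ≈ 0.980 d; minimum DO ≈ 5.40 mg/L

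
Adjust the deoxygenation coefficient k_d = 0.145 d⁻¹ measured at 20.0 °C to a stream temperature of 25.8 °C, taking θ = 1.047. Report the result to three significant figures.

k_d(T₂) = k_d(T₁) · θ^(T₂−T₁) = 0.145 × 1.047^(25.8−20.0)
= 0.145 × 1.047^5.80 = 0.145 × 1.305 = 0.1893 d⁻¹.

k_d ≈ 0.189 d⁻¹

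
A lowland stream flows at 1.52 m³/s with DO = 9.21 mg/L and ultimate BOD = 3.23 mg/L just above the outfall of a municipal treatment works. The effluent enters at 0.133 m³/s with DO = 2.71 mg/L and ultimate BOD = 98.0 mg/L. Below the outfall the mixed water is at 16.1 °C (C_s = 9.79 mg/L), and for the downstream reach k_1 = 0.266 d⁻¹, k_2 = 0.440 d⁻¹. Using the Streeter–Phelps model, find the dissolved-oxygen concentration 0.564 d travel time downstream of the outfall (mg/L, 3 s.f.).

DO ≈ 7.59 mg/L

Mixed DO = (1.52×9.21 + 0.133×2.71)/(1.52+0.133) = 14.36/1.653 = 8.687 mg/L.
Mixed L₀ = (1.52×3.23 + 0.133×98.0)/(1.653) = 17.94/1.653 = 10.86 mg/L.
Initial deficit D₀ = C_s − DO₀ = 9.79 − 8.687 = 1.103 mg/L.
D(0.564) = [0.266×10.86/(0.440−0.266)](e^(−0.266×0.564) − e^(−0.440×0.564)) + 1.103 e^(−0.440×0.564)
= 16.59 × (0.8607 − 0.7802) + 1.103 × 0.7802 = 2.196 mg/L.
DO = 9.79 − 2.196 = 7.594 mg/L.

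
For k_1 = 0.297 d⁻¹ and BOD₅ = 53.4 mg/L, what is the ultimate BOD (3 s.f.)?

BOD₅ = L₀(1 − e^(−5k_1)) ⇒ L₀ = BOD₅ / (1 − e^(−5×0.297))
= 53.4 / (1 − 0.2265) = 53.4 / 0.7735 = 69.04 mg/L.

L₀ ≈ 69.0 mg/L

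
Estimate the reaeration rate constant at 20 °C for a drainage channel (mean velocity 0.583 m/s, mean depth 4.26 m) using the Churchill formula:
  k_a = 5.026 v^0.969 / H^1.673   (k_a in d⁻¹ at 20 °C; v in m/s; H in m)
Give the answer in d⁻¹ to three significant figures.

k_a ≈ 0.264 d⁻¹

k_a = 5.026 × 0.583^0.969 / 4.26^1.673 = 5.026 × 0.5928 / 11.30 = 0.2637 d⁻¹.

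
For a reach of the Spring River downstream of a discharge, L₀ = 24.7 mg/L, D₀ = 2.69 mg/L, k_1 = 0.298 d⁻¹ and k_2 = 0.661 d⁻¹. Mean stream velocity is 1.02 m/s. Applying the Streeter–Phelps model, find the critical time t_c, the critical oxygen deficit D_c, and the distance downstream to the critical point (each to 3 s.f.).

t_c ≈ 1.80 d; D_c ≈ 6.51 mg/L; x_c ≈ 159 km

t_c = [1/(k_2−k_1)] ln[(k_2/k_1)(1 − D₀(k_2−k_1)/(k_1 L₀))]
= [1/(0.661−0.298)] ln[(0.661/0.298)(1 − 2.69×0.3630/(0.298×24.7))]
= (1/0.3630) ln[2.218 × 0.8673] = 2.755 × ln(1.924) = 2.755 × 0.6543 = 1.803 d.
L(t_c) = L₀ e^(−k_1 t_c) = 24.7 × 0.5844 = 14.43 mg/L, and at the critical point k_2 D_c = k_1 L, so D_c = (0.298/0.661) × 14.43 = 6.508 mg/L.
x_c = v t_c = 1.02 m/s × 1.803 d × 86400 s/d = 158900 m ≈ 159 km.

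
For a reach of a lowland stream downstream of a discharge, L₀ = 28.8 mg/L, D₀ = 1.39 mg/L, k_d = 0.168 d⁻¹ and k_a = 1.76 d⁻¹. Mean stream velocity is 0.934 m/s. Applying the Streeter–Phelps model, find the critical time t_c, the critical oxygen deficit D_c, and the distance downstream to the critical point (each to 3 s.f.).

With k_a/k_d = 10.48 and 1 − D₀(k_a−k_d)/(k_d L₀) = 0.5426,
t_c = ln(10.48 × 0.5426) / (1.76 − 0.168) = ln(5.685) / 1.592 = 1.738/1.592 = 1.092 d.
L(t_c) = L₀ e^(−k_d t_c) = 28.8 × 0.8324 = 23.97 mg/L, and at the critical point k_a D_c = k_d L, so D_c = (0.168/1.76) × 23.97 = 2.288 mg/L.
x_c = v t_c = 0.934 m/s × 1.092 d × 86400 s/d = 88090 m ≈ 88.1 km.

t_c ≈ 1.09 d; D_c ≈ 2.29 mg/L; x_c ≈ 88.1 km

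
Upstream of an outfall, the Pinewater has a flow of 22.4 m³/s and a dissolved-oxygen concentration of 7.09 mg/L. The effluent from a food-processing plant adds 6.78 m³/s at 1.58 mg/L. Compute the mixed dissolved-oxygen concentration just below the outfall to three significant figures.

Flow-weighted mixing: C = (Q_r C_r + Q_w C_w)/(Q_r + Q_w)
= (22.4×7.09 + 6.78×1.58)/(22.4 + 6.78) = 169.5/29.18 = 5.810 mg/L.

5.81 mg/L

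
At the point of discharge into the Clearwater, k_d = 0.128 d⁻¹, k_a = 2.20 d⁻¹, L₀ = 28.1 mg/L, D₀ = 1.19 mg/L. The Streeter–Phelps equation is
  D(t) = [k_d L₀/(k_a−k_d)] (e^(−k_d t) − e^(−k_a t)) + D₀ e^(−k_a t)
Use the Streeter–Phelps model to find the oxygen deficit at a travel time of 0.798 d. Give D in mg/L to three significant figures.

D ≈ 1.47 mg/L

k_d L₀/(k_a−k_d) = 0.128×28.1/(2.20−0.128) = 3.597/2.072 = 1.736 mg/L.
e^(−k_d t) = e^(−0.128×0.7980) = 0.9029; e^(−k_a t) = e^(−2.20×0.7980) = 0.1728.
D = 1.736 × (0.9029 − 0.1728) + 1.19 × 0.1728 = 1.267 + 0.2056 = 1.473 mg/L.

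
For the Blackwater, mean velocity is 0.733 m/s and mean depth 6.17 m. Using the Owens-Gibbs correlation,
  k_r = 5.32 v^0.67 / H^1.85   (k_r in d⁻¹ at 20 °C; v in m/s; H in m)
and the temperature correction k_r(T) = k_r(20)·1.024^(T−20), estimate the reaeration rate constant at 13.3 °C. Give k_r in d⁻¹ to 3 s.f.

k_r(20) = 5.32 × 0.733^0.67 / 6.17^1.85 = 5.32 × 0.8121 / 28.98 = 0.1491 d⁻¹.
k_r(13.3) = 0.1491 × 1.024^(13.3−20) = 0.1491 × 0.8531 = 0.1272 d⁻¹.

k_r ≈ 0.127 d⁻¹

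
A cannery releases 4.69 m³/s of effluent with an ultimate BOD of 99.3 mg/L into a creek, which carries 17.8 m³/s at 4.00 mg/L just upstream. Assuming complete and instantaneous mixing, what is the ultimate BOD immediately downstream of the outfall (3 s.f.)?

23.9 mg/L

Flow-weighted mixing: C = (Q_r C_r + Q_w C_w)/(Q_r + Q_w)
= (17.8×4.00 + 4.69×99.3)/(17.8 + 4.69) = 536.9/22.49 = 23.87 mg/L.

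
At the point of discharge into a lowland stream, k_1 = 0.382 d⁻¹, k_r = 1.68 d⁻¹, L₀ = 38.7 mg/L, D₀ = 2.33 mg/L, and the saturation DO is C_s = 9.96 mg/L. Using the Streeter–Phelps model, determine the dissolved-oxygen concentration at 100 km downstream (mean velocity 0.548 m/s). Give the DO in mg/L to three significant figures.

DO ≈ 5.14 mg/L

Travel time t = x/v = 100 km / (0.548 m/s) = 100000 m / 0.548 m/s = 182500 s = 2.112 d.
k_1 L₀/(k_r−k_1) = 0.382×38.7/(1.68−0.382) = 14.78/1.298 = 11.39 mg/L.
e^(−k_1 t) = e^(−0.382×2.112) = 0.4463; e^(−k_r t) = e^(−1.68×2.112) = 0.02877.
D = 11.39 × (0.4463 − 0.02877) + 2.33 × 0.02877 = 4.755 + 0.06705 = 4.822 mg/L.
DO = C_s − D = 9.96 − 4.822 = 5.138 mg/L.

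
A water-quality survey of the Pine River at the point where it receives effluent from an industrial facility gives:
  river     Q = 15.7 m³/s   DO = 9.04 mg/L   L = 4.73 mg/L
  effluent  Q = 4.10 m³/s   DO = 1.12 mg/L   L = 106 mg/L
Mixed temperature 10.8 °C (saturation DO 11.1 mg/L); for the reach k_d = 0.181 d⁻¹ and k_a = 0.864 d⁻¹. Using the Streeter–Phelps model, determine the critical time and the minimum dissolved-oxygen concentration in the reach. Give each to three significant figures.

Mixed DO = (15.7×9.04 + 4.10×1.12)/(15.7+4.10) = 146.5/19.80 = 7.400 mg/L.
Mixed L₀ = (15.7×4.73 + 4.10×106)/(19.80) = 508.9/19.80 = 25.70 mg/L.
Initial deficit D₀ = C_s − DO₀ = 11.1 − 7.400 = 3.700 mg/L.
t_c = (1/0.6830) ln[(0.864/0.181)(1 − 3.700×0.6830/(0.181×25.70))] = 1.464 × ln(2.180) = 1.141 d.
D_c = (0.181/0.864) × 25.70 × e^(−0.181×1.141) = 0.2095 × 25.70 × 0.8134 = 4.379 mg/L.
Minimum DO = 11.1 − 4.379 = 6.721 mg/L.

t_c ≈ 1.14 d; minimum DO ≈ 6.72 mg/L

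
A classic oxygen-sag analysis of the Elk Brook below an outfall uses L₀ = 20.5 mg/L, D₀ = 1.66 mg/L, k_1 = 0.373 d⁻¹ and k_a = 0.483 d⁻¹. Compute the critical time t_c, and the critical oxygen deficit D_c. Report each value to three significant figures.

At the critical point dD/dt = 0, so k_1 L₀ e^(−k_1 t) = k_a D. Substituting D(t) from the Streeter–Phelps equation and solving for t gives
t_c = ln[(k_a/k_1)(1 − D₀(k_a−k_1)/(k_1 L₀))] / (k_a−k_1).
Here k_a−k_1 = 0.1100 d⁻¹ and 1 − D₀(k_a−k_1)/(k_1 L₀) = 1 − 1.66×0.1100/(0.373×20.5) = 0.9761, so
t_c = ln(1.295 × 0.9761) / 0.1100 = 0.2343 / 0.1100 = 2.130 d.
L(t_c) = L₀ e^(−k_1 t_c) = 20.5 × 0.4519 = 9.263 mg/L, and at the critical point k_a D_c = k_1 L, so D_c = (0.373/0.483) × 9.263 = 7.154 mg/L.

t_c ≈ 2.13 d; D_c ≈ 7.15 mg/L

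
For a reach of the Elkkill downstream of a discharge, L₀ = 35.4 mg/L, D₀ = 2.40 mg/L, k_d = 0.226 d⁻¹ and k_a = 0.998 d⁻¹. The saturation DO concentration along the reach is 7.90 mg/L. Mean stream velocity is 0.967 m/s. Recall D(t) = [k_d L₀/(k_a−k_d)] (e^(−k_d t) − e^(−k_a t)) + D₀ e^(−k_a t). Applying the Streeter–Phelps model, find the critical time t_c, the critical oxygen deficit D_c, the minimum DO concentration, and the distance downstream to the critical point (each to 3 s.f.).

t_c ≈ 1.58 d; D_c ≈ 5.61 mg/L; min DO ≈ 2.29 mg/L; x_c ≈ 132 km

t_c = [1/(k_a−k_d)] ln[(k_a/k_d)(1 − D₀(k_a−k_d)/(k_d L₀))]
= [1/(0.998−0.226)] ln[(0.998/0.226)(1 − 2.40×0.7720/(0.226×35.4))]
= (1/0.7720) ln[4.416 × 0.7684] = 1.295 × ln(3.393) = 1.295 × 1.222 = 1.583 d.
L(t_c) = L₀ e^(−k_d t_c) = 35.4 × 0.6993 = 24.76 mg/L, and at the critical point k_a D_c = k_d L, so D_c = (0.226/0.998) × 24.76 = 5.606 mg/L.
Minimum DO = C_s − D_c = 7.90 − 5.606 = 2.294 mg/L.
x_c = v t_c = 0.967 m/s × 1.583 d × 86400 s/d = 132200 m ≈ 132 km.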